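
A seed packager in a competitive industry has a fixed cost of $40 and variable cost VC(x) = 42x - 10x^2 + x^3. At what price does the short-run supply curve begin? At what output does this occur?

The firm shuts down when price falls below the minimum of average variable cost. AVC = VC/x = 42 - 10x + x^2.
At the minimum of AVC, MC = AVC. MC = 42 - 20x + 3x^2; setting MC = AVC gives 2x^2 - 10x = 0, so x = 5. min AVC = 17.
For P < $17 the firm produces nothing.

$17 per unit, at x = 5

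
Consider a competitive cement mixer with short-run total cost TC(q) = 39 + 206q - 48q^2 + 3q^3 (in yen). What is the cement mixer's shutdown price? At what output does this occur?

¥14 per unit, at q = 8

The shutdown price is the minimum of AVC. VC = 206q - 48q^2 + 3q^3, so AVC = 206 - 48q + 3q^2.
dAVC/dq = -48 + 6q = 0 gives q = 8. min AVC = 206 - 48·8 + 3·8^2 = 14.
So the shutdown price is ¥14.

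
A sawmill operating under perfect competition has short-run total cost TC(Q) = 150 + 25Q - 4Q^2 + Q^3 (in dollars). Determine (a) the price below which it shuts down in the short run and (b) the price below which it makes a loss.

Shutdown price = $21; break-even price = $60

AVC = 25 - 4Q + Q^2; minimized at Q = 2, giving min AVC = $21. That is the shutdown price.
ATC = 150/Q + 25 - 4Q + Q^2. Setting dATC/dQ = −150/Q^2 − 4 + 2Q = 0 gives Q = 5 (since 2·5^3 − 4·5^2 = 150).
min ATC = 150/5 + 25 − 4·5 + 5^2 = $60. That is the break-even price.
Between these two prices the firm operates at a loss; above $60 it earns a profit.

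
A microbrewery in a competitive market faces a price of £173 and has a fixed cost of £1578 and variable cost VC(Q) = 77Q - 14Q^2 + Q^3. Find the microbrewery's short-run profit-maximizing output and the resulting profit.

Profit = -£138 at Q = 12

AVC = 77 - 14Q + Q^2 has its minimum £28 at Q = 7; price £173 clears that bar, so the firm operates.
With MC = 77 - 28Q + 3Q^2, P = MC on the upward-sloping part at Q* = 12.
TR = 173·12 = 2076. TC = 1578 + 636 = 2214. Profit = 2076 − 2214 = -£138.
That loss of £138 beats the £1578 the firm would lose by shutting down; producing recovers £1440 of fixed cost.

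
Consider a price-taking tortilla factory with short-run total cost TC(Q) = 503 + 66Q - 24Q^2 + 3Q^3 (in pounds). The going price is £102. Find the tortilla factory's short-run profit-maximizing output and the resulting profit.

AVC = 66 - 24Q + 3Q^2 has its minimum £18 at Q = 4; price £102 clears that bar, so the firm operates.
With MC = 66 - 48Q + 9Q^2, P = MC on the upward-sloping part at Q* = 6.
TR = 102·6 = 612. TC = 503 + 180 = 683. Profit = 612 − 683 = -£71.
That loss of £71 beats the £503 the firm would lose by shutting down; producing recovers £432 of fixed cost.

Profit = -£71 at Q = 6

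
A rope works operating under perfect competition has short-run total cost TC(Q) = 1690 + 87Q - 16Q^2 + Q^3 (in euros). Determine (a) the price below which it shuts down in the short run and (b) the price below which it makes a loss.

Shutdown price = min AVC. AVC = 87 - 16Q + Q^2, with vertex at Q = 8 and minimum €23.
ATC = 1690/Q + 87 - 16Q + Q^2. Setting dATC/dQ = −1690/Q^2 − 16 + 2Q = 0 gives Q = 13 (since 2·13^3 − 16·13^2 = 1690).
min ATC = 1690/13 + 87 − 16·13 + 13^2 = €178. That is the break-even price.
Between these two prices the firm operates at a loss; above €178 it earns a profit.

Shutdown price = €23; break-even price = €178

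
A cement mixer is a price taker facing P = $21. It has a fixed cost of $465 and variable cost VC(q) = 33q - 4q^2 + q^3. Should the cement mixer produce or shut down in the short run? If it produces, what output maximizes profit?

Shut down

From TC, MC = TC'(q) = 33 - 8q + 3q^2 and AVC = VC/q = 33 - 4q + q^2.
The AVC parabola has its vertex at q = 4/2 = 2, where AVC = 33 - 4·2 + 2^2 = $29.
Since P = $21 < min AVC = $29, price fails to cover variable cost at any output.
Shutting down limits the loss to fixed cost, $465.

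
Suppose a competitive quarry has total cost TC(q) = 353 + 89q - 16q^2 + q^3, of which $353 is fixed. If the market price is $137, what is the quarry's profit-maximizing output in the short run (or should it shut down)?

From TC, MC = TC'(q) = 89 - 32q + 3q^2 and AVC = VC/q = 89 - 16q + q^2.
AVC hits its minimum where MC = AVC, at q = 8, giving min AVC = 89 - 16·8 + 8^2 = $25.
Since P = $137 ≥ min AVC = $25, price covers variable cost and the firm should produce.
P = MC gives -48 - 32q + 3q^2 = 0, with roots -4/3 and 12. Take the larger (rising MC): q* = 12.
Check: AVC at q = 12 is $41 ≤ P, so revenue covers variable cost.
Profit = P·q − TC = 137·12 − 845 = $799.

Produce at q = 12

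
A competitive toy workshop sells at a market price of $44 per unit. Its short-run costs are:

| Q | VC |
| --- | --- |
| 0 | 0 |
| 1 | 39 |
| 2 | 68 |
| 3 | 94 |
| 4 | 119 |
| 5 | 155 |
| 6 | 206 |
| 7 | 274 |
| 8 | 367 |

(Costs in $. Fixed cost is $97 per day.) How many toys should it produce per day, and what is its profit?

Q = 5; profit = -$32

Profit at each row (π = 44Q − TC): Q=0: -97; Q=1: -92; Q=2: -77; Q=3: -59; Q=4: -40; Q=5: -32; Q=6: -39; Q=7: -63; Q=8: -112.
Profit is maximized at Q = 5. AVC there is 155/5 = $31 ≤ P, so producing beats shutting down (which would give -$97).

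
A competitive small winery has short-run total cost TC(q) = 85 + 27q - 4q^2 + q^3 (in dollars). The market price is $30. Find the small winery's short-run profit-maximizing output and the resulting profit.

AVC = 27 - 4q + q^2; min AVC = $23 at q = 2. Since P = $30 ≥ min AVC, the firm produces.
MC = 27 - 8q + 3q^2. Setting P = MC and taking the root on the rising branch gives q* = 3.
TR = 30·3 = 90. TC = 85 + 72 = 157. Profit = 90 − 157 = -$67.
By producing, the firm covers all variable cost plus $18 of fixed cost; shutting down would lose the full $85.

Profit = -$67 at q = 3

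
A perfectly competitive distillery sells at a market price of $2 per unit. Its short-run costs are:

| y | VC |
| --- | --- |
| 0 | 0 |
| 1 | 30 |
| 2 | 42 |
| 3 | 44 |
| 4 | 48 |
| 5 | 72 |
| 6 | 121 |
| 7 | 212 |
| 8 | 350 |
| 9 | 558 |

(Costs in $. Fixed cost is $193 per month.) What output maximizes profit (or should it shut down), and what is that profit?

y = 0 (shut down); profit = -$193

Tabulate TR − TC: y=0: -193; y=1: -221; y=2: -231; y=3: -231; y=4: -233; y=5: -255; y=6: -302; y=7: -391; y=8: -527; y=9: -733.
Profit is highest at y = 0. Equivalently, the lowest AVC in the table is 48/4 ≈ $12 at y = 4, and P = $2 falls below it — price never covers variable cost, so the firm shuts down and loses only its fixed cost.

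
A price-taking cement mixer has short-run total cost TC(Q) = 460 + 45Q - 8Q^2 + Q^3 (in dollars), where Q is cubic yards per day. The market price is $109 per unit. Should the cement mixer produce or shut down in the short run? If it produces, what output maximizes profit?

Variable cost is VC = 45Q - 8Q^2 + Q^3, so AVC = VC/Q = 45 - 8Q + Q^2 and MC = dTC/dQ = 45 - 16Q + 3Q^2.
AVC hits its minimum where MC = AVC, at Q = 4, giving min AVC = 45 - 8·4 + 4^2 = $29.
Since P = $109 ≥ min AVC = $29, price covers variable cost and the firm should produce.
Solving P = MC: -64 - 16Q + 3Q^2 = 0 ⇒ Q = -8/3 or 8. On the upward-sloping branch, Q* = 8.
Check: AVC at Q = 8 is $45 ≤ P, so revenue covers variable cost.
Profit = P·Q − TC = 109·8 − 820 = $52.

Produce at Q = 8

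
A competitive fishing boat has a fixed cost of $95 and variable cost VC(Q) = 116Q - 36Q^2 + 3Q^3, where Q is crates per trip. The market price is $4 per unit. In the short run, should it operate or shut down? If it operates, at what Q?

Shut down

From TC, MC = TC'(Q) = 116 - 72Q + 9Q^2 and AVC = VC/Q = 116 - 36Q + 3Q^2.
AVC is minimized where dAVC/dQ = -36 + 6Q = 0, at Q = 6; min AVC = 116 - 36·6 + 3·6^2 = $8.
Since P = $4 < min AVC = $8, price fails to cover variable cost at any output.
The firm minimizes its loss by shutting down and losing only its fixed cost of $95.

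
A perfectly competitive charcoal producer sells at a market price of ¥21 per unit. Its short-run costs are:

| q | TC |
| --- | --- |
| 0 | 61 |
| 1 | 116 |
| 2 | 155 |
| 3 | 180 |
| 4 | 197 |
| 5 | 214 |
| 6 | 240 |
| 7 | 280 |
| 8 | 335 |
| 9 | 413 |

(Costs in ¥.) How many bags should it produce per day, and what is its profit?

q = 0 (shut down); profit = -¥61

Compute π = P·q − TC at each output: q=0: -61; q=1: -95; q=2: -113; q=3: -117; q=4: -113; q=5: -109; q=6: -114; q=7: -133; q=8: -167; q=9: -224.
Profit is highest at q = 0. Equivalently, the lowest AVC in the table is 179/6 ≈ ¥29.83 at q = 6, and P = ¥21 falls below it — price never covers variable cost, so the firm shuts down and loses only its fixed cost.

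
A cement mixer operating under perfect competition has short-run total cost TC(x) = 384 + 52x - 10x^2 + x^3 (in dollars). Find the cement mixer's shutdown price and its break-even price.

AVC = 52 - 10x + x^2; minimized at x = 5, giving min AVC = $27. That is the shutdown price.
ATC = 384/x + 52 - 10x + x^2. Setting dATC/dx = −384/x^2 − 10 + 2x = 0 gives x = 8 (since 2·8^3 − 10·8^2 = 384).
min ATC = 384/8 + 52 − 10·8 + 8^2 = $84. That is the break-even price.
Between these two prices the firm operates at a loss; above $84 it earns a profit.

Shutdown price = $27; break-even price = $84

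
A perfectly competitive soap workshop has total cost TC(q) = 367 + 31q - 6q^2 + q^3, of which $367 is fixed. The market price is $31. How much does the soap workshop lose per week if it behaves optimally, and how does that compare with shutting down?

AVC = 31 - 6q + q^2 has its minimum $22 at q = 3; price $31 clears that bar, so the firm operates.
MC = 31 - 12q + 3q^2. Setting P = MC and taking the root on the rising branch gives q* = 4.
TR = 31·4 = 124. TC = 367 + 92 = 459. Profit = 124 − 459 = -$335.
That loss of $335 beats the $367 the firm would lose by shutting down; producing recovers $32 of fixed cost.

Profit = -$335 at q = 4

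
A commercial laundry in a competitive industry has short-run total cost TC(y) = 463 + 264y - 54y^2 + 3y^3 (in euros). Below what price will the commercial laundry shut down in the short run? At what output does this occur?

€21 per unit, at y = 9

The shutdown price is the minimum of AVC. VC = 264y - 54y^2 + 3y^3, so AVC = 264 - 54y + 3y^2.
dAVC/dy = -54 + 6y = 0 gives y = 9. min AVC = 264 - 54·9 + 3·9^2 = 21.
The firm shuts down for any P below €21.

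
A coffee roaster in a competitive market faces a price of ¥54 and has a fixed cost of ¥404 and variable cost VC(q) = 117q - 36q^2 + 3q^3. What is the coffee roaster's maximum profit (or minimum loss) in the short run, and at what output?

AVC = 117 - 36q + 3q^2; min AVC = ¥9 at q = 6. Since P = ¥54 ≥ min AVC, the firm produces.
With MC = 117 - 72q + 9q^2, P = MC on the upward-sloping part at q* = 7.
TR = 54·7 = 378. TC = 404 + 84 = 488. Profit = 378 − 488 = -¥110.
That loss of ¥110 beats the ¥404 the firm would lose by shutting down; producing recovers ¥294 of fixed cost.

Profit = -¥110 at q = 7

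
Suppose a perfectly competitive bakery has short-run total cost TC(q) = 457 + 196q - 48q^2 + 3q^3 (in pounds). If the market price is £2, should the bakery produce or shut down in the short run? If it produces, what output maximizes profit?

Strip out fixed cost: VC = 196q - 48q^2 + 3q^3. Then AVC = 196 - 48q + 3q^2 and MC = 196 - 96q + 9q^2.
The AVC parabola has its vertex at q = 48/6 = 8, where AVC = 196 - 48·8 + 3·8^2 = £4.
Since P = £2 < min AVC = £4, price fails to cover variable cost at any output.
Shutting down limits the loss to fixed cost, £457.

Shut down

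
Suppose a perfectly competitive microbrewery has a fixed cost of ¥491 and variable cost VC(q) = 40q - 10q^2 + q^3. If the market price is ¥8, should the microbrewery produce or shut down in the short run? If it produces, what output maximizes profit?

Strip out fixed cost: VC = 40q - 10q^2 + q^3. Then AVC = 40 - 10q + q^2 and MC = 40 - 20q + 3q^2.
AVC hits its minimum where MC = AVC, at q = 5, giving min AVC = 40 - 10·5 + 5^2 = ¥15.
Since P = ¥8 < min AVC = ¥15, price fails to cover variable cost at any output.
The firm minimizes its loss by shutting down and losing only its fixed cost of ¥491.

Shut down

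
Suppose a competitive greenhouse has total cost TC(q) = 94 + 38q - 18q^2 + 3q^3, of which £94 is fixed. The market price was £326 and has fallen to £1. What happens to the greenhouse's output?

MC = 38 - 36q + 9q^2; the shutdown threshold is min AVC = £11 (at q = 3).
At P = £326 ≥ min AVC, set P = MC on the rising branch: q = 8.
At P = £1 < min AVC = £11, price no longer covers variable cost at any output, so the firm shuts down: q = 0.

Output falls from 8 to 0 (the firm shuts down)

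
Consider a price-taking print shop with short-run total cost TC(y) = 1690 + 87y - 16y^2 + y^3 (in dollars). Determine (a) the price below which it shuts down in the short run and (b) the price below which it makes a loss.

AVC = 87 - 16y + y^2; minimized at y = 8, giving min AVC = $23. That is the shutdown price.
ATC = 1690/y + 87 - 16y + y^2. Setting dATC/dy = −1690/y^2 − 16 + 2y = 0 gives y = 13 (since 2·13^3 − 16·13^2 = 1690).
min ATC = 1690/13 + 87 − 16·13 + 13^2 = $178. That is the break-even price.
Between these two prices the firm operates at a loss; above $178 it earns a profit.

Shutdown price = $23; break-even price = $178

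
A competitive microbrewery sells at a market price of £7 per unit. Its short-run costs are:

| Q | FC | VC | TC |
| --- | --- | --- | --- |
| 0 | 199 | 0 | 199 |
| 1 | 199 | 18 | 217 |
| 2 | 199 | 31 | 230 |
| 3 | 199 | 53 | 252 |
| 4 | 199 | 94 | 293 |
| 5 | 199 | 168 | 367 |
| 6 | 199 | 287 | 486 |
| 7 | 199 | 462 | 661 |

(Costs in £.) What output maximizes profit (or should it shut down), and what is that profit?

Compute π = P·Q − TC at each output: Q=0: -199; Q=1: -210; Q=2: -216; Q=3: -231; Q=4: -265; Q=5: -332; Q=6: -444; Q=7: -612.
Profit is highest at Q = 0. Equivalently, the lowest AVC in the table is 31/2 ≈ £15.50 at Q = 2, and P = £7 falls below it — price never covers variable cost, so the firm shuts down and loses only its fixed cost.

Q = 0 (shut down); profit = -£199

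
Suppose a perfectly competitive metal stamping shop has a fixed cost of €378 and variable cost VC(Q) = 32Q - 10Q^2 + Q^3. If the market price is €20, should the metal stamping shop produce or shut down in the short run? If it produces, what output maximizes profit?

Produce at Q = 6

Strip out fixed cost: VC = 32Q - 10Q^2 + Q^3. Then AVC = 32 - 10Q + Q^2 and MC = 32 - 20Q + 3Q^2.
AVC is minimized where dAVC/dQ = -10 + 2Q = 0, at Q = 5; min AVC = 32 - 10·5 + 5^2 = €7.
Since P = €20 ≥ min AVC = €7, price covers variable cost and the firm should produce.
Solving P = MC: 12 - 20Q + 3Q^2 = 0 ⇒ Q = 2/3 or 6. On the upward-sloping branch, Q* = 6.
Check: AVC at Q = 6 is €8 ≤ P, so revenue covers variable cost.
Profit = P·Q − TC = 20·6 − 426 = -€306, a loss, but smaller than the €378 fixed cost the firm would lose by shutting down.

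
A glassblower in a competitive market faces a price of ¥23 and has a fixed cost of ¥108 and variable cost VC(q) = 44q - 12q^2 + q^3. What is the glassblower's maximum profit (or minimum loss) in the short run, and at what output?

Profit = -¥10 at q = 7

AVC = 44 - 12q + q^2; min AVC = ¥8 at q = 6. Since P = ¥23 ≥ min AVC, the firm produces.
MC = 44 - 24q + 3q^2. Setting P = MC and taking the root on the rising branch gives q* = 7.
TR = 23·7 = 161. TC = 108 + 63 = 171. Profit = 161 − 171 = -¥10.
By producing, the firm covers all variable cost plus ¥98 of fixed cost; shutting down would lose the full ¥108.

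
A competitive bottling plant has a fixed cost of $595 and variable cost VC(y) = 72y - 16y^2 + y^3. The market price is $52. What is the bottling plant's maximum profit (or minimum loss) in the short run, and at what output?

AVC = 72 - 16y + y^2 has its minimum $8 at y = 8; price $52 clears that bar, so the firm operates.
With MC = 72 - 32y + 3y^2, P = MC on the upward-sloping part at y* = 10.
TR = 52·10 = 520. TC = 595 + 120 = 715. Profit = 520 − 715 = -$195.
By producing, the firm covers all variable cost plus $400 of fixed cost; shutting down would lose the full $595.

Profit = -$195 at y = 10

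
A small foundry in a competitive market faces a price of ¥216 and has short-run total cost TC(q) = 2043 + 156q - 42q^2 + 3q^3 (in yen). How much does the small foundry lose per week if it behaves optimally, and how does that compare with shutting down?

AVC = 156 - 42q + 3q^2; min AVC = ¥9 at q = 7. Since P = ¥216 ≥ min AVC, the firm produces.
MC = 156 - 84q + 9q^2. Setting P = MC and taking the root on the rising branch gives q* = 10.
TR = 216·10 = 2160. TC = 2043 + 360 = 2403. Profit = 2160 − 2403 = -¥243.
That loss of ¥243 beats the ¥2043 the firm would lose by shutting down; producing recovers ¥1800 of fixed cost.

Profit = -¥243 at q = 10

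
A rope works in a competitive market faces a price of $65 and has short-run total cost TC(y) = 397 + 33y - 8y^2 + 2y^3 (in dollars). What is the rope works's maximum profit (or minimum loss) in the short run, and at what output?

Profit = -$269 at y = 4

AVC = 33 - 8y + 2y^2 has its minimum $25 at y = 2; price $65 clears that bar, so the firm operates.
MC = 33 - 16y + 6y^2. Setting P = MC and taking the root on the rising branch gives y* = 4.
TR = 65·4 = 260. TC = 397 + 132 = 529. Profit = 260 − 529 = -$269.
By producing, the firm covers all variable cost plus $128 of fixed cost; shutting down would lose the full $397.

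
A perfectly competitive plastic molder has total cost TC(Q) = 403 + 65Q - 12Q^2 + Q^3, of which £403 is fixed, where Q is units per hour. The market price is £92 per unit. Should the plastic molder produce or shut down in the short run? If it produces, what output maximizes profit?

Produce at Q = 9

Variable cost is VC = 65Q - 12Q^2 + Q^3, so AVC = VC/Q = 65 - 12Q + Q^2 and MC = dTC/dQ = 65 - 24Q + 3Q^2.
AVC hits its minimum where MC = AVC, at Q = 6, giving min AVC = 65 - 12·6 + 6^2 = £29.
P = £92 exceeds min AVC = £29, so the firm stays open.
Set P = MC: 92 = 65 - 24Q + 3Q^2 → -27 - 24Q + 3Q^2 = 0. The roots are Q = -1 and Q = 9; the profit-maximizing output is on the rising part of MC, so Q* = 9.
Check: AVC at Q = 9 is £38 ≤ P, so revenue covers variable cost.
Profit = P·Q − TC = 92·9 − 745 = £83.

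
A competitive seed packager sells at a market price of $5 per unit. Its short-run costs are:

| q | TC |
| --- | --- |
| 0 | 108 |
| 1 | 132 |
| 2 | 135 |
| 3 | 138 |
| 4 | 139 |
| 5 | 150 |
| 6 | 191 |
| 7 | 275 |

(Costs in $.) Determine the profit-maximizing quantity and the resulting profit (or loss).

Tabulate TR − TC: q=0: -108; q=1: -127; q=2: -125; q=3: -123; q=4: -119; q=5: -125; q=6: -161; q=7: -240.
Profit is highest at q = 0. Equivalently, the lowest AVC in the table is 31/4 ≈ $7.75 at q = 4, and P = $5 falls below it — price never covers variable cost, so the firm shuts down and loses only its fixed cost.

q = 0 (shut down); profit = -$108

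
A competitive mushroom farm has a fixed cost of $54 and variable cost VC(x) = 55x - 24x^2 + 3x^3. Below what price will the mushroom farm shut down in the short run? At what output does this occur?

The firm shuts down when price falls below the minimum of average variable cost. AVC = VC/x = 55 - 24x + 3x^2.
dAVC/dx = -24 + 6x = 0 gives x = 4. min AVC = 55 - 24·4 + 3·4^2 = 7.
The firm shuts down for any P below $7.

$7 per unit, at x = 4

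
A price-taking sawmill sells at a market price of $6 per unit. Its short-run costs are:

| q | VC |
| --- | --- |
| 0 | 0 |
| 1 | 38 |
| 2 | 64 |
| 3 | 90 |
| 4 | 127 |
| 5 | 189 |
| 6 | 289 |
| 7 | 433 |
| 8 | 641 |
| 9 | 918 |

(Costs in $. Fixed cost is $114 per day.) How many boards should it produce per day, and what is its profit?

q = 0 (shut down); profit = -$114

Compute π = P·q − TC at each output: q=0: -114; q=1: -146; q=2: -166; q=3: -186; q=4: -217; q=5: -273; q=6: -367; q=7: -505; q=8: -707; q=9: -978.
Profit is highest at q = 0. Equivalently, the lowest AVC in the table is 90/3 ≈ $30 at q = 3, and P = $6 falls below it — price never covers variable cost, so the firm shuts down and loses only its fixed cost.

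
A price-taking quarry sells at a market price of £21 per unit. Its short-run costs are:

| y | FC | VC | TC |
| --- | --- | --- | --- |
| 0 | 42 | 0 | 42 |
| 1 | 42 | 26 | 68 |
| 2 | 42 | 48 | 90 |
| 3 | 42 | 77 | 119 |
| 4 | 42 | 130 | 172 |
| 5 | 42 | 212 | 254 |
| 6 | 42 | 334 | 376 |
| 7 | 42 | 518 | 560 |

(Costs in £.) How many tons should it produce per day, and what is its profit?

y = 0 (shut down); profit = -£42

Tabulate TR − TC: y=0: -42; y=1: -47; y=2: -48; y=3: -56; y=4: -88; y=5: -149; y=6: -250; y=7: -413.
Profit is highest at y = 0. Equivalently, the lowest AVC in the table is 48/2 ≈ £24 at y = 2, and P = £21 falls below it — price never covers variable cost, so the firm shuts down and loses only its fixed cost.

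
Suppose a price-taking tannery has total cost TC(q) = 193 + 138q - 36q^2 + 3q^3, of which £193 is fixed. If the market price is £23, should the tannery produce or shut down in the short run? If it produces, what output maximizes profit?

Shut down

Strip out fixed cost: VC = 138q - 36q^2 + 3q^3. Then AVC = 138 - 36q + 3q^2 and MC = 138 - 72q + 9q^2.
AVC is minimized where dAVC/dq = -36 + 6q = 0, at q = 6; min AVC = 138 - 36·6 + 3·6^2 = £30.
P = £23 lies below min AVC = £30; no output level covers variable cost.
Best response: produce nothing and absorb the £193 fixed cost.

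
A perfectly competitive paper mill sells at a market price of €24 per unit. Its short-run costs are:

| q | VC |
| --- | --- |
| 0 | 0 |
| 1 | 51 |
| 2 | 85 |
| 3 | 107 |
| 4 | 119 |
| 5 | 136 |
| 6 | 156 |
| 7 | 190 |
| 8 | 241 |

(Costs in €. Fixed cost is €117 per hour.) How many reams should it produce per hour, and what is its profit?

Compute π = P·q − TC at each output: q=0: -117; q=1: -144; q=2: -154; q=3: -152; q=4: -140; q=5: -133; q=6: -129; q=7: -139; q=8: -166.
Profit is highest at q = 0. Equivalently, the lowest AVC in the table is 156/6 ≈ €26 at q = 6, and P = €24 falls below it — price never covers variable cost, so the firm shuts down and loses only its fixed cost.

q = 0 (shut down); profit = -€117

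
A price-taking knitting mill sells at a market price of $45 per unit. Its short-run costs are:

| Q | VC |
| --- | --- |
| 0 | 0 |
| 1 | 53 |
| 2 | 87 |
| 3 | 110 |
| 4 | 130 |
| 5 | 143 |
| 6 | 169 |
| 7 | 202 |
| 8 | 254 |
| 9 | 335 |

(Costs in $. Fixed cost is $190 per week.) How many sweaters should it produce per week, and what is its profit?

Tabulate TR − TC: Q=0: -190; Q=1: -198; Q=2: -187; Q=3: -165; Q=4: -140; Q=5: -108; Q=6: -89; Q=7: -77; Q=8: -84; Q=9: -120.
Profit is maximized at Q = 7. AVC there is 202/7 = $28.86 ≤ P, so producing beats shutting down (which would give -$190).

Q = 7; profit = -$77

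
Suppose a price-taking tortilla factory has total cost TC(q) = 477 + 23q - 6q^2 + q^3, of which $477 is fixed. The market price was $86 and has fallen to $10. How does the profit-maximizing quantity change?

MC = 23 - 12q + 3q^2; the shutdown threshold is min AVC = $14 (at q = 3).
With P = $86 above the shutdown price, P = MC gives q = 7.
At P = $10 < min AVC = $14, price no longer covers variable cost at any output, so the firm shuts down: q = 0.

Output falls from 7 to 0 (the firm shuts down)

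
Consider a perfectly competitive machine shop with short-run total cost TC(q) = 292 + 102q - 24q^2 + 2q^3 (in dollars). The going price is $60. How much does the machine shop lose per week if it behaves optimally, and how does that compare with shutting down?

Profit = -$96 at q = 7

AVC = 102 - 24q + 2q^2; min AVC = $30 at q = 6. Since P = $60 ≥ min AVC, the firm produces.
With MC = 102 - 48q + 6q^2, P = MC on the upward-sloping part at q* = 7.
TR = 60·7 = 420. TC = 292 + 224 = 516. Profit = 420 − 516 = -$96.
By producing, the firm covers all variable cost plus $196 of fixed cost; shutting down would lose the full $292.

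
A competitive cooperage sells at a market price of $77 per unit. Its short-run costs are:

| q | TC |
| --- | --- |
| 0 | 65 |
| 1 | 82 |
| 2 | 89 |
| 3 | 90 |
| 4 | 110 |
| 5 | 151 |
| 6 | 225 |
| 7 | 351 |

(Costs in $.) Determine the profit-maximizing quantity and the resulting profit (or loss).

Compute π = P·q − TC at each output: q=0: -65; q=1: -5; q=2: 65; q=3: 141; q=4: 198; q=5: 234; q=6: 237; q=7: 188.
Profit is maximized at q = 6. AVC there is 160/6 = $26.67 ≤ P, so producing beats shutting down (which would give -$65).

q = 6; profit = $237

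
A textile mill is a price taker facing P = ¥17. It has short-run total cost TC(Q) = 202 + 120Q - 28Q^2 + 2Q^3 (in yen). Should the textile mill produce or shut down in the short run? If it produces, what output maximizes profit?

Variable cost is VC = 120Q - 28Q^2 + 2Q^3, so AVC = VC/Q = 120 - 28Q + 2Q^2 and MC = dTC/dQ = 120 - 56Q + 6Q^2.
AVC is minimized where dAVC/dQ = -28 + 4Q = 0, at Q = 7; min AVC = 120 - 28·7 + 2·7^2 = ¥22.
Since P = ¥17 < min AVC = ¥22, price fails to cover variable cost at any output.
The firm minimizes its loss by shutting down and losing only its fixed cost of ¥202.

Shut down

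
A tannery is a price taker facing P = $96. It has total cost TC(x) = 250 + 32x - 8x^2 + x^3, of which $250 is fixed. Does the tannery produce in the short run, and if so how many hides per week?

Strip out fixed cost: VC = 32x - 8x^2 + x^3. Then AVC = 32 - 8x + x^2 and MC = 32 - 16x + 3x^2.
The AVC parabola has its vertex at x = 8/2 = 4, where AVC = 32 - 8·4 + 4^2 = $16.
Since P = $96 ≥ min AVC = $16, price covers variable cost and the firm should produce.
P = MC gives -64 - 16x + 3x^2 = 0, with roots -8/3 and 8. Take the larger (rising MC): x* = 8.
Check: AVC at x = 8 is $32 ≤ P, so revenue covers variable cost.
Profit = P·x − TC = 96·8 − 506 = $262.

Produce at x = 8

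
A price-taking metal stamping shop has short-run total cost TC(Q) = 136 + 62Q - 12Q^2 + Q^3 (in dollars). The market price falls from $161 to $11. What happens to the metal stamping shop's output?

Output falls from 11 to 0 (the firm shuts down)

MC = 62 - 24Q + 3Q^2; the shutdown threshold is min AVC = $26 (at Q = 6).
With P = $161 above the shutdown price, P = MC gives Q = 11.
At P = $11 < min AVC = $26, price no longer covers variable cost at any output, so the firm shuts down: Q = 0.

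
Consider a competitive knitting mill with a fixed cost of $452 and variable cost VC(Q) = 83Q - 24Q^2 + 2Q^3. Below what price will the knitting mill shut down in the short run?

$11 per unit

Short-run supply begins at min AVC. From VC = 83Q - 24Q^2 + 2Q^3, AVC = 83 - 24Q + 2Q^2.
dAVC/dQ = -24 + 4Q = 0 gives Q = 6. min AVC = 83 - 24·6 + 2·6^2 = 11.
For P < $11 the firm produces nothing.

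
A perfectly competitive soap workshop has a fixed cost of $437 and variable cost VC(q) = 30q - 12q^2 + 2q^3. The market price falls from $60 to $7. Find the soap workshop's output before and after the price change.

MC = 30 - 24q + 6q^2; the shutdown threshold is min AVC = $12 (at q = 3).
With P = $60 above the shutdown price, P = MC gives q = 5.
At P = $7 < min AVC = $12, price no longer covers variable cost at any output, so the firm shuts down: q = 0.

Output falls from 5 to 0 (the firm shuts down)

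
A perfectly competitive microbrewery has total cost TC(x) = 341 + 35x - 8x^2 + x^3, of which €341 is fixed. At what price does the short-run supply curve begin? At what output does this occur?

The firm shuts down when price falls below the minimum of average variable cost. AVC = VC/x = 35 - 8x + x^2.
At the minimum of AVC, MC = AVC. MC = 35 - 16x + 3x^2; setting MC = AVC gives 2x^2 - 8x = 0, so x = 4. min AVC = 19.
The firm shuts down for any P below €19.

€19 per unit, at x = 4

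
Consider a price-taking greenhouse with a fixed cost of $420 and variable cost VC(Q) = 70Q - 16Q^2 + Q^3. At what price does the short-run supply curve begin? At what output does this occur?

Short-run supply begins at min AVC. From VC = 70Q - 16Q^2 + Q^3, AVC = 70 - 16Q + Q^2.
dAVC/dQ = -16 + 2Q = 0 gives Q = 8. min AVC = 70 - 16·8 + 8^2 = 6.
So the shutdown price is $6.

$6 per unit, at Q = 8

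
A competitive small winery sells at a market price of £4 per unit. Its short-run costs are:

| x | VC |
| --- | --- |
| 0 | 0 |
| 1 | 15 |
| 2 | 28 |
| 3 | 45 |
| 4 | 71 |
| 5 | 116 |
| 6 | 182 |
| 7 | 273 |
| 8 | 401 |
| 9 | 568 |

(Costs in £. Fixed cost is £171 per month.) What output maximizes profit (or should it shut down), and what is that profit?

Profit at each row (π = 4x − TC): x=0: -171; x=1: -182; x=2: -191; x=3: -204; x=4: -226; x=5: -267; x=6: -329; x=7: -416; x=8: -540; x=9: -703.
Profit is highest at x = 0. Equivalently, the lowest AVC in the table is 28/2 ≈ £14 at x = 2, and P = £4 falls below it — price never covers variable cost, so the firm shuts down and loses only its fixed cost.

x = 0 (shut down); profit = -£171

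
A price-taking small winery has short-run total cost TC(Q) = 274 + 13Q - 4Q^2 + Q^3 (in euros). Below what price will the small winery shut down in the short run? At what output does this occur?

€9 per unit, at Q = 2

Short-run supply begins at min AVC. From VC = 13Q - 4Q^2 + Q^3, AVC = 13 - 4Q + Q^2.
dAVC/dQ = -4 + 2Q = 0 gives Q = 2. min AVC = 13 - 4·2 + 2^2 = 9.
So the shutdown price is €9.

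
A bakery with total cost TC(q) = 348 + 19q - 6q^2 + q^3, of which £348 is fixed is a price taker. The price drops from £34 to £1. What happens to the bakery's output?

Output falls from 5 to 0 (the firm shuts down)

AVC = 19 - 6q + q^2, minimized at q = 3 where min AVC = £10. MC = 19 - 12q + 3q^2.
With P = £34 above the shutdown price, P = MC gives q = 5.
At P = £1 < min AVC = £10, price no longer covers variable cost at any output, so the firm shuts down: q = 0.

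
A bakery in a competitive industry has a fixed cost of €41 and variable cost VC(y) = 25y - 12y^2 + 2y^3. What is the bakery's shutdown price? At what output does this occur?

The shutdown price is the minimum of AVC. VC = 25y - 12y^2 + 2y^3, so AVC = 25 - 12y + 2y^2.
At the minimum of AVC, MC = AVC. MC = 25 - 24y + 6y^2; setting MC = AVC gives 4y^2 - 12y = 0, so y = 3. min AVC = 7.
The firm shuts down for any P below €7.

€7 per unit, at y = 3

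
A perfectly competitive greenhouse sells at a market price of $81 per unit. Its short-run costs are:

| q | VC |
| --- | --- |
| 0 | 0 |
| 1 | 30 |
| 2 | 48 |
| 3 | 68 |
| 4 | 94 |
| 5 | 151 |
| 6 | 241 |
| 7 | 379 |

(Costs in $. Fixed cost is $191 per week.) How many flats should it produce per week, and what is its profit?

q = 5; profit = $63

Tabulate TR − TC: q=0: -191; q=1: -140; q=2: -77; q=3: -16; q=4: 39; q=5: 63; q=6: 54; q=7: -3.
Profit is maximized at q = 5. AVC there is 151/5 = $30.20 ≤ P, so producing beats shutting down (which would give -$191).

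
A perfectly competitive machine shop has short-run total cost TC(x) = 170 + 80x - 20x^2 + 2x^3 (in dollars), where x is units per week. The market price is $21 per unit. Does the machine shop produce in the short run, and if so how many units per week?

Shut down

Variable cost is VC = 80x - 20x^2 + 2x^3, so AVC = VC/x = 80 - 20x + 2x^2 and MC = dTC/dx = 80 - 40x + 6x^2.
The AVC parabola has its vertex at x = 20/4 = 5, where AVC = 80 - 20·5 + 2·5^2 = $30.
P = $21 lies below min AVC = $30; no output level covers variable cost.
The firm minimizes its loss by shutting down and losing only its fixed cost of $170.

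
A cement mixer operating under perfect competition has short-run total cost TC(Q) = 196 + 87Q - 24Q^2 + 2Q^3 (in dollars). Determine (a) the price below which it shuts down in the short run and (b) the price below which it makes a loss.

AVC = 87 - 24Q + 2Q^2; minimized at Q = 6, giving min AVC = $15. That is the shutdown price.
ATC = 196/Q + 87 - 24Q + 2Q^2. Setting dATC/dQ = −196/Q^2 − 24 + 4Q = 0 gives Q = 7 (since 4·7^3 − 24·7^2 = 196).
min ATC = 196/7 + 87 − 24·7 + 2·7^2 = $45. That is the break-even price.
Between these two prices the firm operates at a loss; above $45 it earns a profit.

Shutdown price = $15; break-even price = $45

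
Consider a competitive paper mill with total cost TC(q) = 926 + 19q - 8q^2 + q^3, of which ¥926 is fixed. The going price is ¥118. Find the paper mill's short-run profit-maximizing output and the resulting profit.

Profit = -¥116 at q = 9

AVC = 19 - 8q + q^2 has its minimum ¥3 at q = 4; price ¥118 clears that bar, so the firm operates.
With MC = 19 - 16q + 3q^2, P = MC on the upward-sloping part at q* = 9.
TR = 118·9 = 1062. TC = 926 + 252 = 1178. Profit = 1062 − 1178 = -¥116.
That loss of ¥116 beats the ¥926 the firm would lose by shutting down; producing recovers ¥810 of fixed cost.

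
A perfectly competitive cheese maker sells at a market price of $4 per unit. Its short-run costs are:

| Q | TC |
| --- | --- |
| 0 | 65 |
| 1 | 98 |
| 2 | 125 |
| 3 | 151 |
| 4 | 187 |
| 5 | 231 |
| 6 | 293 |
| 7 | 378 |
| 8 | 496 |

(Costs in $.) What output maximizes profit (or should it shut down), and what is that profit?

Q = 0 (shut down); profit = -$65

Profit at each row (π = 4Q − TC): Q=0: -65; Q=1: -94; Q=2: -117; Q=3: -139; Q=4: -171; Q=5: -211; Q=6: -269; Q=7: -350; Q=8: -464.
Profit is highest at Q = 0. Equivalently, the lowest AVC in the table is 86/3 ≈ $28.67 at Q = 3, and P = $4 falls below it — price never covers variable cost, so the firm shuts down and loses only its fixed cost.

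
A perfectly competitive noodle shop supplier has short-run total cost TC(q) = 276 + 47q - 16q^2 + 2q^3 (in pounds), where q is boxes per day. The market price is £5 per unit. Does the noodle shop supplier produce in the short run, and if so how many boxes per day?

Shut down

Strip out fixed cost: VC = 47q - 16q^2 + 2q^3. Then AVC = 47 - 16q + 2q^2 and MC = 47 - 32q + 6q^2.
AVC hits its minimum where MC = AVC, at q = 4, giving min AVC = 47 - 16·4 + 2·4^2 = £15.
With P < min AVC (£5 < £15), every unit sold adds to the loss.
The firm minimizes its loss by shutting down and losing only its fixed cost of £276.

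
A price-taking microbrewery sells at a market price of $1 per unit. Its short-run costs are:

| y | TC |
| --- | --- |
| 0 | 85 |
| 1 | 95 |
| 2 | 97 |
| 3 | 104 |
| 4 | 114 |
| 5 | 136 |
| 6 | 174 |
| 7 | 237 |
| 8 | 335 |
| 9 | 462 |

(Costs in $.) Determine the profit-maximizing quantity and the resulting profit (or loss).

y = 0 (shut down); profit = -$85

Profit at each row (π = 1y − TC): y=0: -85; y=1: -94; y=2: -95; y=3: -101; y=4: -110; y=5: -131; y=6: -168; y=7: -230; y=8: -327; y=9: -453.
Profit is highest at y = 0. Equivalently, the lowest AVC in the table is 12/2 ≈ $6 at y = 2, and P = $1 falls below it — price never covers variable cost, so the firm shuts down and loses only its fixed cost.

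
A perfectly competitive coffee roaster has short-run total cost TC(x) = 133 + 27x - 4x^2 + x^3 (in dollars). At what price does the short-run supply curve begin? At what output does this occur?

$23 per unit, at x = 2

The firm shuts down when price falls below the minimum of average variable cost. AVC = VC/x = 27 - 4x + x^2.
At the minimum of AVC, MC = AVC. MC = 27 - 8x + 3x^2; setting MC = AVC gives 2x^2 - 4x = 0, so x = 2. min AVC = 23.
So the shutdown price is $23.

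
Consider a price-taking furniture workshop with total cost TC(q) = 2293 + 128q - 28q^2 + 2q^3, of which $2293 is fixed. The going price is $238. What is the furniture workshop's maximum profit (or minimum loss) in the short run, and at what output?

Profit = -$357 at q = 11

AVC = 128 - 28q + 2q^2 has its minimum $30 at q = 7; price $238 clears that bar, so the firm operates.
MC = 128 - 56q + 6q^2. Setting P = MC and taking the root on the rising branch gives q* = 11.
TR = 238·11 = 2618. TC = 2293 + 682 = 2975. Profit = 2618 − 2975 = -$357.
Shutting down would mean losing the fixed cost of $2293, so operating at a loss of $357 is better by $1936.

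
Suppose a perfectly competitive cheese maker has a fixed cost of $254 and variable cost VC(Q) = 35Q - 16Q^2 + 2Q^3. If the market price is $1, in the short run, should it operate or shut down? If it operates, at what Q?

From TC, MC = TC'(Q) = 35 - 32Q + 6Q^2 and AVC = VC/Q = 35 - 16Q + 2Q^2.
The AVC parabola has its vertex at Q = 16/4 = 4, where AVC = 35 - 16·4 + 2·4^2 = $3.
Since P = $1 < min AVC = $3, price fails to cover variable cost at any output.
Shutting down limits the loss to fixed cost, $254.

Shut down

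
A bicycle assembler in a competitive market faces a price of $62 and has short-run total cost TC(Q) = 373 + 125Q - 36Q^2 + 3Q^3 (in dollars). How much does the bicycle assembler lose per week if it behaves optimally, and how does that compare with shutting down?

Profit = -$79 at Q = 7

AVC = 125 - 36Q + 3Q^2; min AVC = $17 at Q = 6. Since P = $62 ≥ min AVC, the firm produces.
MC = 125 - 72Q + 9Q^2. Setting P = MC and taking the root on the rising branch gives Q* = 7.
TR = 62·7 = 434. TC = 373 + 140 = 513. Profit = 434 − 513 = -$79.
That loss of $79 beats the $373 the firm would lose by shutting down; producing recovers $294 of fixed cost.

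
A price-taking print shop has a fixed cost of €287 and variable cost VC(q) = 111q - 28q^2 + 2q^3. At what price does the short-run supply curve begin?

The firm shuts down when price falls below the minimum of average variable cost. AVC = VC/q = 111 - 28q + 2q^2.
At the minimum of AVC, MC = AVC. MC = 111 - 56q + 6q^2; setting MC = AVC gives 4q^2 - 28q = 0, so q = 7. min AVC = 13.
For P < €13 the firm produces nothing.

€13 per unit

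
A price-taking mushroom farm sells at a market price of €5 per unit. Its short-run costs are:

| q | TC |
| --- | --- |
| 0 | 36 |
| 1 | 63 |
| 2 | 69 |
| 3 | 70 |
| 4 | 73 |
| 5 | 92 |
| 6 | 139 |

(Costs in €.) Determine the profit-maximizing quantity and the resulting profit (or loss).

Profit at each row (π = 5q − TC): q=0: -36; q=1: -58; q=2: -59; q=3: -55; q=4: -53; q=5: -67; q=6: -109.
Profit is highest at q = 0. Equivalently, the lowest AVC in the table is 37/4 ≈ €9.25 at q = 4, and P = €5 falls below it — price never covers variable cost, so the firm shuts down and loses only its fixed cost.

q = 0 (shut down); profit = -€36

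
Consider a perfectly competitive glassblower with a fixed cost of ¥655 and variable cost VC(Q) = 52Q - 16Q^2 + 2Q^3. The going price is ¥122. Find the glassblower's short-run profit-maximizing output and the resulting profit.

AVC = 52 - 16Q + 2Q^2 has its minimum ¥20 at Q = 4; price ¥122 clears that bar, so the firm operates.
With MC = 52 - 32Q + 6Q^2, P = MC on the upward-sloping part at Q* = 7.
TR = 122·7 = 854. TC = 655 + 266 = 921. Profit = 854 − 921 = -¥67.
Shutting down would mean losing the fixed cost of ¥655, so operating at a loss of ¥67 is better by ¥588.

Profit = -¥67 at Q = 7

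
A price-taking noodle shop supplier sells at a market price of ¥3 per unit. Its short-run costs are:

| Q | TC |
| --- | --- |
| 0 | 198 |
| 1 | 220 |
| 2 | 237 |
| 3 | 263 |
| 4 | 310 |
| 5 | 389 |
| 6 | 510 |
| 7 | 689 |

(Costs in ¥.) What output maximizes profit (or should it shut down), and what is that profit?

Tabulate TR − TC: Q=0: -198; Q=1: -217; Q=2: -231; Q=3: -254; Q=4: -298; Q=5: -374; Q=6: -492; Q=7: -668.
Profit is highest at Q = 0. Equivalently, the lowest AVC in the table is 39/2 ≈ ¥19.50 at Q = 2, and P = ¥3 falls below it — price never covers variable cost, so the firm shuts down and loses only its fixed cost.

Q = 0 (shut down); profit = -¥198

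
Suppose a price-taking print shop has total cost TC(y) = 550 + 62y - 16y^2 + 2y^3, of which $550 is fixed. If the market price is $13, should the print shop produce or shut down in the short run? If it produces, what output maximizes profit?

From TC, MC = TC'(y) = 62 - 32y + 6y^2 and AVC = VC/y = 62 - 16y + 2y^2.
AVC is minimized where dAVC/dy = -16 + 4y = 0, at y = 4; min AVC = 62 - 16·4 + 2·4^2 = $30.
Since P = $13 < min AVC = $30, price fails to cover variable cost at any output.
The firm minimizes its loss by shutting down and losing only its fixed cost of $550.

Shut down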